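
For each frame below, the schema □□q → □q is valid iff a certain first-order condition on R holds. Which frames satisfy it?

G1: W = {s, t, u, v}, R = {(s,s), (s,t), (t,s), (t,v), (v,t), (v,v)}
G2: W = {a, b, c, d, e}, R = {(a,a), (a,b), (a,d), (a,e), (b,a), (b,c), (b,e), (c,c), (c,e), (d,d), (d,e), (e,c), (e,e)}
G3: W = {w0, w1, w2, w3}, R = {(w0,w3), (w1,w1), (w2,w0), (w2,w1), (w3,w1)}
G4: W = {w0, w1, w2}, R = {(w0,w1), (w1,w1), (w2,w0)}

G1, G2

Frame correspondent (Sahlqvist): ∀x ∀y (Rxy → ∃z (Rxz ∧ Rzy)) — i.e. density.
G1: condition met.
G2: condition met.
G3: fails — Rw0w3 but no z with Rw0z and Rzw3.
G4: fails — Rw2w0 but no z with Rw2z and Rzw0.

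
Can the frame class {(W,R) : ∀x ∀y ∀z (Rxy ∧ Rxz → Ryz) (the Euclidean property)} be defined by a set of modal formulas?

This is a Sahlqvist condition; the 5 axiom ◇r → □◇r defines it.
Suppose ◇r→□◇r is valid. Take Rxy, Rxz and set V(r)={y}. Then ◇r at x, so □◇r at x, so ◇r at z, so some w with Rzw has r; w=y, i.e. Rzy. By symmetry of the argument, Ryz.

Yes — defined by ◇r → □◇r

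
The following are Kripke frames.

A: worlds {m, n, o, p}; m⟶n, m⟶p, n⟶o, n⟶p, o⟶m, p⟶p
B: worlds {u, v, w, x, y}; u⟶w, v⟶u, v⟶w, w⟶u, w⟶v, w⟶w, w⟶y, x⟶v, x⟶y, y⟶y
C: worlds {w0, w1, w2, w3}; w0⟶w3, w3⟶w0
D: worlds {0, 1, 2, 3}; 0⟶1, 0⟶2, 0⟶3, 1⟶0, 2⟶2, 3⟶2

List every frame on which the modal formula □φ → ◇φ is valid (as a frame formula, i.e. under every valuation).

The schema corresponds to seriality: ∀x ∃y Rxy.
A: satisfies the condition.
B: satisfies the condition.
C: fails — world w1 has no successor.
D: satisfies the condition.
Valid on: A, B, D.

A, B, D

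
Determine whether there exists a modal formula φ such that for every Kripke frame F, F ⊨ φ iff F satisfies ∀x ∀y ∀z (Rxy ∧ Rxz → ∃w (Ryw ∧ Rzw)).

The condition is convergence. A defining modal formula is ◇□q → □◇q.
Suppose ◇□q→□◇q is valid. Take Rxy, Rxz and set V(q)={w : Ryw}. Then □q at y so ◇□q at x, so □◇q at x, so ◇q at z, giving w with Rzw and Ryw.

Yes, by ◇□q → □◇q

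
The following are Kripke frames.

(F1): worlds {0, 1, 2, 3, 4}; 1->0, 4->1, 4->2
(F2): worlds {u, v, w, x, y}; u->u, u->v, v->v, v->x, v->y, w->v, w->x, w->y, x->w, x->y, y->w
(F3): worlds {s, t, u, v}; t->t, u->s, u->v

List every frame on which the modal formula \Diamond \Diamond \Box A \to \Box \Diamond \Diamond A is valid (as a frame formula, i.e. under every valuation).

This is the axiom for a generalized confluence (Geach) condition; its first-order frame correspondent is \forall x \forall y \forall z ((x R^2 y \wedge xRz) \to \exists w (yRw \wedge z R^2 w)).
(F1): fails — 4R²0, 4R1 but no w with 0Rw and 1R²w.
(F2): fails — uR²y, uRu but no t with yRt and uR²t.
(F3): ✓.
Valid on: (F3).

(F3)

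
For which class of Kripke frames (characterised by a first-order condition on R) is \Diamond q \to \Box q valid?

Partial functionality

Suppose ◇q→□q is valid. Take Rxy, Rxz and set V(q)={y}. Then ◇q at x, so □q at x, so q at z, i.e. z=y.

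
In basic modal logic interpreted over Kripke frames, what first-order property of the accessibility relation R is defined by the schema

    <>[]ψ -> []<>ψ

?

convergence: forall x forall y forall z (Rxy & Rxz -> exists w (Ryw & Rzw))

Suppose ◇□ψ→□◇ψ is valid. Take Rxy, Rxz and set V(ψ)={w : Ryw}. Then □ψ at y so ◇□ψ at x, so □◇ψ at x, so ◇ψ at z, giving w with Rzw and Ryw.
Conversely, on a frame with convergence the schema holds at every world under every valuation.
So the correspondent is convergence.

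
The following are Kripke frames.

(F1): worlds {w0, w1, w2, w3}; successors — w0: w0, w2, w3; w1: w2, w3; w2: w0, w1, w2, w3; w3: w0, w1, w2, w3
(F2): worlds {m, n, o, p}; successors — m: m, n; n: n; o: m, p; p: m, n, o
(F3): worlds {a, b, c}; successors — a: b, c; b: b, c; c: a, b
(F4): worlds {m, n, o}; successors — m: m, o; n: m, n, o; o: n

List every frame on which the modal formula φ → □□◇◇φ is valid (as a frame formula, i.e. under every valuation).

The schema corresponds to a generalized confluence (Geach) condition: ∀x ∀z (xR²z → ∃w (x = w ∧ zR²w)).
(F1): satisfies the condition.
(F2): fails — mR²n but no w with m=w and nR²w.
(F3): fails — aR²c but no w with a=w and cR²w.
(F4): satisfies the condition.

(F1), (F4)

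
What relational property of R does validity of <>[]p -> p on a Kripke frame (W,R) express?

This schema is equivalent to the B axiom p → □◇p.
Its frame correspondent is symmetry — forall x forall y (Rxy -> Ryx).

symmetry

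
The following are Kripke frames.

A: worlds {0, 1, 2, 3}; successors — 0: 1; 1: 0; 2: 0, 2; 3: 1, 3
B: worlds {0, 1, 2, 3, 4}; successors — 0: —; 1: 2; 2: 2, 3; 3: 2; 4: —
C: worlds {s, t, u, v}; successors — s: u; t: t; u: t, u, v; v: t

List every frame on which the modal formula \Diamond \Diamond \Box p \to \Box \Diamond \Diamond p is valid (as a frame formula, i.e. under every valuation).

This is the axiom for a generalized confluence (Geach) condition; its first-order frame correspondent is \forall x \forall y \forall z ((x R^2 y \wedge xRz) \to \exists w (yRw \wedge z R^2 w)).
A: fails — 2R²0, 2R0 but no w with 0Rw and 0R²w.
B: ✓.
C: ✓.
Valid on: B, C.

B, C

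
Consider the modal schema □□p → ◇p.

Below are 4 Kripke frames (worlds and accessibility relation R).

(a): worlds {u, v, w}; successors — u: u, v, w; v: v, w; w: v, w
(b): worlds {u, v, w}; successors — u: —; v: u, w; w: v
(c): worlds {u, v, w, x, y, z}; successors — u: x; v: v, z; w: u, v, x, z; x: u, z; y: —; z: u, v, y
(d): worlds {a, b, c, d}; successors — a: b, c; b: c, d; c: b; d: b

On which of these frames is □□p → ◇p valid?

The schema corresponds to a generalized confluence (Geach) condition: ∀x ∃w (xR²w ∧ xRw).
(a): holds.
(b): fails — at u but no t with uR²t and uRt.
(c): fails — at u but no t with uR²t and uRt.
(d): fails — at b but no w with bR²w and bRw.

(a)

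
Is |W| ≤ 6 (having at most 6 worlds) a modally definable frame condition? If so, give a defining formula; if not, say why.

No

Modal frame validity is preserved under disjoint unions.
Any modal formula valid on each of 7 disjoint one-world frames is valid on their disjoint union (validity is preserved under disjoint unions). Each one-world frame has |W|=1≤6, but the union has |W|=7.
Hence having at most 6 worlds is not modally definable.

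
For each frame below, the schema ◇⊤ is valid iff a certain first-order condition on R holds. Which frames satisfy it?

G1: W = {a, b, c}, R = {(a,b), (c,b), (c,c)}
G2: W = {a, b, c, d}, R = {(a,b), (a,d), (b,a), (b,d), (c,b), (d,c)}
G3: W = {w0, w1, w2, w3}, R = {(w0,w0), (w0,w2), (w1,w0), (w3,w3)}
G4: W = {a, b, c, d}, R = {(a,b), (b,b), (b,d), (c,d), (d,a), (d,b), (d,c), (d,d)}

G2, G4

This is the axiom for seriality; its first-order frame correspondent is ∀x ∃y Rxy.
G1: fails — world b has no successor.
G2: satisfies the condition.
G3: fails — world w2 has no successor.
G4: satisfies the condition.
Valid on: G2, G4.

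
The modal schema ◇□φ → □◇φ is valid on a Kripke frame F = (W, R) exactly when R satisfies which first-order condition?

convergence

This schema is the .2 axiom.
It corresponds to convergence: ∀x ∀y ∀z (Rxy ∧ Rxz → ∃w (Ryw ∧ Rzw)).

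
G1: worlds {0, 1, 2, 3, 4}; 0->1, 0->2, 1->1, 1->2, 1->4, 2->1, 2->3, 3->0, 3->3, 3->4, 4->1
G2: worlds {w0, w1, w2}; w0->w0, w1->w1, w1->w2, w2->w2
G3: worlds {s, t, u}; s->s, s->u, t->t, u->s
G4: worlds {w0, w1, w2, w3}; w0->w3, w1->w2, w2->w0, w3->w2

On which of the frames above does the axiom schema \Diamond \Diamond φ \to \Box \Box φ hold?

G4

This is the axiom for a generalized confluence (Geach) condition; its first-order frame correspondent is \forall x \forall y \forall z ((x R^2 y \wedge x R^2 z) \to \exists w (y = w \wedge z = w)).
G1: fails — 0R²1, 0R²2 but 1 ≠ 2.
G2: fails — w1R²w1, w1R²w2 but w1 ≠ w2.
G3: fails — sR²s, sR²u but s ≠ u.
G4: condition met.
Valid on: G4.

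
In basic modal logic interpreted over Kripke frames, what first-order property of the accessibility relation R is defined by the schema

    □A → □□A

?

This is the 4 axiom.
It corresponds to transitivity: ∀x ∀y ∀z (Rxy ∧ Ryz → Rxz).

transitivity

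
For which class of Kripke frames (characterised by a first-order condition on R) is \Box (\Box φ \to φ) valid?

Shift-reflexivity

Suppose □(□φ→φ) is valid. Take Rxy and set V(φ)={w : Ryw}. Then at y, □φ holds; since □(□φ→φ) at x, □φ→φ at y, so φ at y, i.e. Ryy.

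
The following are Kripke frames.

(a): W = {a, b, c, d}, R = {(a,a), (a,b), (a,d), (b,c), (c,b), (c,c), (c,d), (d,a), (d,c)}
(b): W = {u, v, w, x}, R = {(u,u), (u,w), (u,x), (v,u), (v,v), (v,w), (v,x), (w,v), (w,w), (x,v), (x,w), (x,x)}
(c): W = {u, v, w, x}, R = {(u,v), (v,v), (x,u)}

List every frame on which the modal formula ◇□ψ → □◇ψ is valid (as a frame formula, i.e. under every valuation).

(b), (c)

This is the axiom for convergence; its first-order frame correspondent is ∀x ∀y ∀z (Rxy ∧ Rxz → ∃w (Ryw ∧ Rzw)).
(a): fails — Rab and Raa but b and a have no common successor.
(b): satisfies the condition.
(c): satisfies the condition.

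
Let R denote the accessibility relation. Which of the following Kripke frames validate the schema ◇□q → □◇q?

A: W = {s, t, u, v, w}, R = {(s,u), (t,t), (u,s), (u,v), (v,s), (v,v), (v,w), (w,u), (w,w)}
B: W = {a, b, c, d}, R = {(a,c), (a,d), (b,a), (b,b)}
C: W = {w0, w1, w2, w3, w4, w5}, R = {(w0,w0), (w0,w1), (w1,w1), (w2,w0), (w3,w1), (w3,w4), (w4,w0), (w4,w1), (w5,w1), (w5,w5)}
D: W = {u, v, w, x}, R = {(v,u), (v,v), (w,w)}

The schema corresponds to convergence: ∀x ∀y ∀z (Rxy ∧ Rxz → ∃w (Ryw ∧ Rzw)).
A: fails — Ruv and Rus but v and s have no common successor.
B: fails — Rac and Rac but c and c have no common successor.
C: satisfies the condition.
D: fails — Rvu and Rvu but u and u have no common successor.

C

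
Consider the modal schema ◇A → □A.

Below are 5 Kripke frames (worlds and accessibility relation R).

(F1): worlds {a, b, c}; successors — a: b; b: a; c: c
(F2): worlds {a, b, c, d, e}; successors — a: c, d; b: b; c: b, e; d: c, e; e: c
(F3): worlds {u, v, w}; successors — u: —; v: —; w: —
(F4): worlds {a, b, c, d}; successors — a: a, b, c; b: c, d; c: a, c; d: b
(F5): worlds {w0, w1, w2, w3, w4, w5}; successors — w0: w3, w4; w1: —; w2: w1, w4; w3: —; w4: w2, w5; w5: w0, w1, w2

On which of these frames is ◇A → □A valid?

This is the axiom for partial functionality; its first-order frame correspondent is ∀x ∀y ∀z (Rxy ∧ Rxz → y = z).
(F1): holds.
(F2): fails — a sees both c and d.
(F3): holds.
(F4): fails — a sees both a and b.
(F5): fails — w0 sees both w3 and w4.

(F1), (F3)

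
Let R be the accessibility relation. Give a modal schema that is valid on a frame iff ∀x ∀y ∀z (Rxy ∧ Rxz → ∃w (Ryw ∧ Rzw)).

The condition is convergence. The .2 schema ◇□ψ → □◇ψ defines it.
Suppose ◇□ψ→□◇ψ is valid. Take Rxy, Rxz and set V(ψ)={w : Ryw}. Then □ψ at y so ◇□ψ at x, so □◇ψ at x, so ◇ψ at z, giving w with Rzw and Ryw.

◇□ψ → □◇ψ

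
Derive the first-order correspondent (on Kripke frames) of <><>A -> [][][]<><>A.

forall x forall y forall z ((x R^2 y & x R^3 z) -> exists w (y = w & z R^2 w))

This is a Sahlqvist (Geach-type) schema ◇^2□^0A → □^3◇^2A.
First-order correspondent: forall x forall y forall z ((x R^2 y & x R^3 z) -> exists w (y = w & z R^2 w)).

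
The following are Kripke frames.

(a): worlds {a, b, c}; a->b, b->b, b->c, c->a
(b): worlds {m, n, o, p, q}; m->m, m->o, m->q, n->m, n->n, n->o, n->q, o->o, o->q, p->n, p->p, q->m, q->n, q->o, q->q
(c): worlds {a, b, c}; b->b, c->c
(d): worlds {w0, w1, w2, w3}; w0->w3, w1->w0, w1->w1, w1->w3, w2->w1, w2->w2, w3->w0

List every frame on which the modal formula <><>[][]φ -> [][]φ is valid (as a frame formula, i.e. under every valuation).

(c)

This is the axiom for a generalized confluence (Geach) condition; its first-order frame correspondent is forall x forall y forall z ((x R^2 y & x R^2 z) -> exists w (y R^2 w & z = w)).
(a): fails — aR²c, aR²c but no w with cR²w and c=w.
(b): fails — pR²m, pR²p but no w with mR²w and p=w.
(c): holds.
(d): fails — w1R²w0, w1R²w1 but no w with w0R²w and w1=w.
Valid on: (c).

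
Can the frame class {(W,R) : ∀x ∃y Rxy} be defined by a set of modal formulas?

This is a Sahlqvist condition; the D axiom □q → ◇q defines it.
Suppose □q→◇q is valid. At any x set V(q)=W. Then □q at x, so ◇q at x, so x has a successor.

Yes — defined by □q → ◇q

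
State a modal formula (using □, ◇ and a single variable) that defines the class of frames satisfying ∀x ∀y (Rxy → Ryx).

s → □◇s

This is symmetry; the standard corresponding axiom is B: s → □◇s.
Suppose s→□◇s is valid. Take Rxy and set V(s)={x}. Then s at x, so □◇s at x, so ◇s at y, so some z with Ryz has s; z=x, i.e. Ryx.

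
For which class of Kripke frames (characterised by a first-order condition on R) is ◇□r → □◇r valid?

Convergence

Suppose ◇□r→□◇r is valid. Take Rxy, Rxz and set V(r)={w : Ryw}. Then □r at y so ◇□r at x, so □◇r at x, so ◇r at z, giving w with Rzw and Ryw.
The converse is a direct semantic check.
Frame condition: ∀x ∀y ∀z (Rxy ∧ Rxz → ∃w (Ryw ∧ Rzw)).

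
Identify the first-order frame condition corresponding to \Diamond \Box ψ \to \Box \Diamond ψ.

Convergence

This schema is the .2 axiom.
It corresponds to convergence: \forall x \forall y \forall z (Rxy \wedge Rxz \to \exists w (Ryw \wedge Rzw)).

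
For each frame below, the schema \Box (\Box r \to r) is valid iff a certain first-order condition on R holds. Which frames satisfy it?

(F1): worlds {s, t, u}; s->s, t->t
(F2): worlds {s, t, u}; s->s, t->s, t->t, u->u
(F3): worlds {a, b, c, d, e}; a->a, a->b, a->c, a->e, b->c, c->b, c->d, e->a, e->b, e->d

Frame correspondent (Sahlqvist): \forall x \forall y (Rxy \to Ryy) — i.e. shift-reflexivity.
(F1): ✓.
(F2): ✓.
(F3): fails — Rbc but not Rcc.

(F1), (F2)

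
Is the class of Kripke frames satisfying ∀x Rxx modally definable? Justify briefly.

This is a Sahlqvist condition; the T axiom □r → r defines it.
Suppose □r→r is valid. At any x set V(r)={w : Rxw}. Then □r holds at x, so r holds at x, i.e. Rxx.

Yes, by □r → r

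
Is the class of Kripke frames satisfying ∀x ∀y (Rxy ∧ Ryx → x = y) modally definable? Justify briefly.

Modal frame validity is preserved under surjective bounded morphisms.
The 4-cycle (worlds w0,w1,w2,w3 with w0→w1→w2→w3→w0) is antisymmetric. Sending even-indexed worlds to s and odd-indexed worlds to t is a surjective bounded morphism onto the two-world frame with s↔t, which is not antisymmetric.
So the class is not modally definable.

Not modally definable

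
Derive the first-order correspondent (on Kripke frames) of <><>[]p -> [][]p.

forall x forall y forall z ((x R^2 y & x R^2 z) -> exists w (yRw & z = w))

This is a Sahlqvist (Geach-type) schema ◇^2□^1p → □^2◇^0p.
First-order correspondent: forall x forall y forall z ((x R^2 y & x R^2 z) -> exists w (yRw & z = w)).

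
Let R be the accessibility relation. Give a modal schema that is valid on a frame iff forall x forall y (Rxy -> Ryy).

The condition is shift-reflexivity. The T□ schema □(□q → q) defines it.
Suppose □(□q→q) is valid. Take Rxy and set V(q)={w : Ryw}. Then at y, □q holds; since □(□q→q) at x, □q→q at y, so q at y, i.e. Ryy.

□(□q → q)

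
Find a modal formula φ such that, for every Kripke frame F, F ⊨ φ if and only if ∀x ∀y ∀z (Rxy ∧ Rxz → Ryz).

This is the Euclidean property; the standard corresponding axiom is 5: ◇s → □◇s.

◇s → □◇s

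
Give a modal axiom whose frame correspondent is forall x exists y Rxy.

□q → ◇q

A defining formula is □q → ◇q (the D axiom).
Suppose □q→◇q is valid. At any x set V(q)=W. Then □q at x, so ◇q at x, so x has a successor.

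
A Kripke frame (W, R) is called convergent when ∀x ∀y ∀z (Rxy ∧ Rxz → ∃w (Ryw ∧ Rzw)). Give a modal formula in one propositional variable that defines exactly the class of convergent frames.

The condition is convergence. The .2 schema ◇□q → □◇q defines it.
Suppose ◇□q→□◇q is valid. Take Rxy, Rxz and set V(q)={w : Ryw}. Then □q at y so ◇□q at x, so □◇q at x, so ◇q at z, giving w with Rzw and Ryw.

◇□q → □◇q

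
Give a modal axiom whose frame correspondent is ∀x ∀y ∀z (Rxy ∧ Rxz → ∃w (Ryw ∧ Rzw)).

◇□s → □◇s

The condition is convergence. The .2 schema ◇□s → □◇s defines it.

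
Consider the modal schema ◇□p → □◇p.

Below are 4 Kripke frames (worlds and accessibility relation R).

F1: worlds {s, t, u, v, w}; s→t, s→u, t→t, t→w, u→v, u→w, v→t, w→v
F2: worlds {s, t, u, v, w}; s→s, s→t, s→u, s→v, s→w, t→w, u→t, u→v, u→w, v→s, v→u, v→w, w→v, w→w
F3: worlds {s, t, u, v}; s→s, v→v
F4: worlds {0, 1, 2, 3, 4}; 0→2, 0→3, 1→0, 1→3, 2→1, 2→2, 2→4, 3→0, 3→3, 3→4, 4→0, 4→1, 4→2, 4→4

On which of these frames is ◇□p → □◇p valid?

This is the axiom for convergence; its first-order frame correspondent is ∀x ∀y ∀z (Rxy ∧ Rxz → ∃w (Ryw ∧ Rzw)).
F1: fails — Rtw and Rtt but w and t have no common successor.
F2: condition met.
F3: condition met.
F4: fails — R22 and R21 but 2 and 1 have no common successor.
Valid on: F2, F3.

F2, F3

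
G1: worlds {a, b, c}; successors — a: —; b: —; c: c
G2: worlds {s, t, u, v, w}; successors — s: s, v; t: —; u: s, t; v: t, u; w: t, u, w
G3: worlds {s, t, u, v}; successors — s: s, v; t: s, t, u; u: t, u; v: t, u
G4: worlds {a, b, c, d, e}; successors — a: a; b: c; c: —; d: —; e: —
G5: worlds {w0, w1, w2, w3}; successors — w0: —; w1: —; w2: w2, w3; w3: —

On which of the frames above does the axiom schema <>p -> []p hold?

This is the axiom for partial functionality; its first-order frame correspondent is forall x forall y forall z (Rxy & Rxz -> y = z).
G1: satisfies the condition.
G2: fails — s sees both s and v.
G3: fails — s sees both s and v.
G4: satisfies the condition.
G5: fails — w2 sees both w2 and w3.

G1, G4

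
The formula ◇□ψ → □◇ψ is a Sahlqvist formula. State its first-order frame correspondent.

convergence

Suppose ◇□ψ→□◇ψ is valid. Take Rxy, Rxz and set V(ψ)={w : Ryw}. Then □ψ at y so ◇□ψ at x, so □◇ψ at x, so ◇ψ at z, giving w with Rzw and Ryw.
Conversely, on a frame with convergence the schema holds at every world under every valuation.
So the correspondent is convergence.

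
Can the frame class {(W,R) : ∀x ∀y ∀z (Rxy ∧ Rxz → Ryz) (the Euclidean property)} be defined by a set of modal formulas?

The condition is the Euclidean property. A defining modal formula is ◇p → □◇p.
Suppose ◇p→□◇p is valid. Take Rxy, Rxz and set V(p)={y}. Then ◇p at x, so □◇p at x, so ◇p at z, so some w with Rzw has p; w=y, i.e. Rzy. By symmetry of the argument, Ryz.

Yes — defined by ◇p → □◇p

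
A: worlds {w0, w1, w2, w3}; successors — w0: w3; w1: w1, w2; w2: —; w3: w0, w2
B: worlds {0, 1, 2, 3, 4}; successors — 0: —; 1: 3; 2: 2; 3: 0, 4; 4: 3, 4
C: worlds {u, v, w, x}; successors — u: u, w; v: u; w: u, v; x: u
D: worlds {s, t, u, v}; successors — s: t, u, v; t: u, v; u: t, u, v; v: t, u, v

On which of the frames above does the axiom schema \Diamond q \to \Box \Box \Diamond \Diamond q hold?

Frame correspondent (Sahlqvist): \forall x \forall y \forall z ((xRy \wedge x R^2 z) \to \exists w (y = w \wedge z R^2 w)) — i.e. a generalized confluence (Geach) condition.
A: fails — w0Rw3, w0R²w0 but no w with w3=w and w0R²w.
B: fails — 1R3, 1R²0 but no w with 3=w and 0R²w.
C: fails — wRv, wR²w but no t with v=t and wR²t.
D: holds.
Valid on: D.

D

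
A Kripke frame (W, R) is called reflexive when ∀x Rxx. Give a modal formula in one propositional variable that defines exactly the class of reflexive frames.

□p → p

A defining formula is □p → p (the T axiom).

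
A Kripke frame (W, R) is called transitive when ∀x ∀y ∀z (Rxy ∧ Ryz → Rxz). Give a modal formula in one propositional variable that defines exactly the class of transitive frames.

□q → □□q

The condition is transitivity. The 4 schema □q → □□q defines it.
Suppose □q→□□q is valid. Take Rxy, Ryz and set V(q)={w : Rxw}. Then □q at x, so □□q at x, so □q at y, so q at z, i.e. Rxz.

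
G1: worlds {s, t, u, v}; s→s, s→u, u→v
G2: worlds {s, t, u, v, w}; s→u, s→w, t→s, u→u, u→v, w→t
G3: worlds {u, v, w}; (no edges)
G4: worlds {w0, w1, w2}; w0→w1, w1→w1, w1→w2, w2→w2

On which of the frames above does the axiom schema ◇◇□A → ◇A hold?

G3

The schema corresponds to a generalized confluence (Geach) condition: ∀x ∀y (xR²y → ∃w (yRw ∧ xRw)).
G1: fails — sR²u but no w with uRw and sRw.
G2: fails — sR²t but no w* with tRw* and sRw*.
G3: satisfies the condition.
G4: fails — w0R²w2 but no w with w2Rw and w0Rw.
Valid on: G3.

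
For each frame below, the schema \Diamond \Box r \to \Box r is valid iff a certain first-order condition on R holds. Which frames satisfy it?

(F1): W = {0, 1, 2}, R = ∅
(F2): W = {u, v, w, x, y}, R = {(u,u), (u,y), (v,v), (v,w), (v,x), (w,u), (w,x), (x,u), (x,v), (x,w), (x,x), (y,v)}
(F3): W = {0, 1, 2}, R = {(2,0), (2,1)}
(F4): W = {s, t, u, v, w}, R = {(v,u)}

(F1)

This is the axiom for a generalized confluence (Geach) condition; its first-order frame correspondent is \forall x \forall y \forall z ((xRy \wedge xRz) \to \exists w (yRw \wedge z = w)).
(F1): ✓.
(F2): fails — uRy, uRu but no t with yRt and u=t.
(F3): fails — 2R0, 2R0 but no w with 0Rw and 0=w.
(F4): fails — vRu, vRu but no w* with uRw* and u=w*.
Valid on: (F1).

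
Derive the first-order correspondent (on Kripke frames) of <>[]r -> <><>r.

forall x forall y (xRy -> exists w (yRw & x R^2 w))

This is a Sahlqvist (Geach-type) schema ◇^1□^1r → □^0◇^2r.
Minimal-valuation argument: fix x; take any y with xR^1y and any z with xR^0z. Set V(r) to the set of worlds R-reachable from y in exactly 1 step. Then □^1r holds at y, so the antecedent holds at x; validity forces ◇^2r at z, giving a w with zR^2w and yR^1w.
First-order correspondent: forall x forall y (xRy -> exists w (yRw & x R^2 w)).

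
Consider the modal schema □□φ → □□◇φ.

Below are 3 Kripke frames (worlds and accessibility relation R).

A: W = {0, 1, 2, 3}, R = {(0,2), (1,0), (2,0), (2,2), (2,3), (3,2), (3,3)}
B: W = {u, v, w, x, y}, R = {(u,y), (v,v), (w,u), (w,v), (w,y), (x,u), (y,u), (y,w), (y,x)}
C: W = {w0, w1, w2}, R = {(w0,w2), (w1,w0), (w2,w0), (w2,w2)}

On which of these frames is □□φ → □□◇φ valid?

The schema corresponds to a generalized confluence (Geach) condition: ∀x ∀z (xR²z → ∃w (xR²w ∧ zRw)).
A: holds.
B: fails — uR²u but no t with uR²t and uRt.
C: holds.

A, C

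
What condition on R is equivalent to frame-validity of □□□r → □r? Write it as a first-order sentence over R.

This is a Sahlqvist (Geach-type) schema ◇^0□^3r → □^1◇^0r.
First-order correspondent: ∀x ∀z (xRz → ∃w (xR³w ∧ z = w)).

∀x ∀z (xRz → ∃w (xR³w ∧ z = w))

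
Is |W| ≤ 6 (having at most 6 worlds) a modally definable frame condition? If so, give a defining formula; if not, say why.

No

If a class were modally definable it would be closed under disjoint unions (Goldblatt–Thomason).
Any modal formula valid on each of 7 disjoint one-world frames is valid on their disjoint union (validity is preserved under disjoint unions). Each one-world frame has |W|=1≤6, but the union has |W|=7.
So no modal formula (or set of formulas) defines exactly the |W|≤6 frames.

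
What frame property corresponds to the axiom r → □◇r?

This schema is the B axiom.
Its frame correspondent is symmetry — ∀x ∀y (Rxy → Ryx).

symmetry: ∀x ∀y (Rxy → Ryx)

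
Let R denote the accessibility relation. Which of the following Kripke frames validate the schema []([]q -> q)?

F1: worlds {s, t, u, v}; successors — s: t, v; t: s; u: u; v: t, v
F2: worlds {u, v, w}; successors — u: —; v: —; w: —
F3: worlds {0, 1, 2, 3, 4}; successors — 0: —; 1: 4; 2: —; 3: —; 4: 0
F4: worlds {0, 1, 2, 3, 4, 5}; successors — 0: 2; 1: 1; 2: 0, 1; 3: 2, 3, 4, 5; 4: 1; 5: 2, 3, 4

This is the axiom for shift-reflexivity; its first-order frame correspondent is forall x forall y (Rxy -> Ryy).
F1: fails — Rvt but not Rtt.
F2: holds.
F3: fails — R14 but not R44.
F4: fails — R34 but not R44.

F2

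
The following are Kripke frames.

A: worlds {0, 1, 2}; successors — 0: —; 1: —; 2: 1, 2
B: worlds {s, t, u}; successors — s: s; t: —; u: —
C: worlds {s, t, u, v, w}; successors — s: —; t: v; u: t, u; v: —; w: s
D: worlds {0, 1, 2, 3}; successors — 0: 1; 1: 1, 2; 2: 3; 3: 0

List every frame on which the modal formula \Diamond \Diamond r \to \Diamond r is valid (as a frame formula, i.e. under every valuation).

Frame correspondent (Sahlqvist): \forall x \forall y \forall z (Rxy \wedge Ryz \to Rxz) — i.e. transitivity.
A: condition met.
B: condition met.
C: fails — Rut and Rtv but not Ruv.
D: fails — R12 and R23 but not R13.
Valid on: A, B.

A, B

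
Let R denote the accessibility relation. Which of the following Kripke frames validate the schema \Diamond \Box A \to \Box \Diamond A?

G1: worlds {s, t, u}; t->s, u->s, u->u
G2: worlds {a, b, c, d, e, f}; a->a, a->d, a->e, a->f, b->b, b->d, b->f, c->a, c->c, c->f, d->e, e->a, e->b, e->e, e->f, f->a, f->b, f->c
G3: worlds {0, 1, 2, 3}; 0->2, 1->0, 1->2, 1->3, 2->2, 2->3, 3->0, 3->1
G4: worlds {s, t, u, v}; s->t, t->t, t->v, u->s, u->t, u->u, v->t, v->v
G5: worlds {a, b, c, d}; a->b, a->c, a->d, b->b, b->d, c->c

G4

This is the axiom for convergence; its first-order frame correspondent is \forall x \forall y \forall z (Rxy \wedge Rxz \to \exists w (Ryw \wedge Rzw)).
G1: fails — Rts and Rts but s and s have no common successor.
G2: fails — Rad and Raf but d and f have no common successor.
G3: fails — R10 and R13 but 0 and 3 have no common successor.
G4: condition met.
G5: fails — Rab and Rac but b and c have no common successor.
Valid on: G4.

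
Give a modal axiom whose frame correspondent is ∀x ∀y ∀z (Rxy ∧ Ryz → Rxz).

□q → □□q

A defining formula is □q → □□q (the 4 axiom).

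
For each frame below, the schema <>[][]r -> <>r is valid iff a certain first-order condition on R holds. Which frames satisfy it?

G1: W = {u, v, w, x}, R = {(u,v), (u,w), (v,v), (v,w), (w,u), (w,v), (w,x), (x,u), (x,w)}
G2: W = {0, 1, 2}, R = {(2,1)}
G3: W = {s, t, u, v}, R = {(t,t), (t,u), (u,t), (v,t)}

The schema corresponds to a generalized confluence (Geach) condition: forall x forall y (xRy -> exists w (y R^2 w & xRw)).
G1: condition met.
G2: fails — 2R1 but no w with 1R²w and 2Rw.
G3: condition met.

G1, G3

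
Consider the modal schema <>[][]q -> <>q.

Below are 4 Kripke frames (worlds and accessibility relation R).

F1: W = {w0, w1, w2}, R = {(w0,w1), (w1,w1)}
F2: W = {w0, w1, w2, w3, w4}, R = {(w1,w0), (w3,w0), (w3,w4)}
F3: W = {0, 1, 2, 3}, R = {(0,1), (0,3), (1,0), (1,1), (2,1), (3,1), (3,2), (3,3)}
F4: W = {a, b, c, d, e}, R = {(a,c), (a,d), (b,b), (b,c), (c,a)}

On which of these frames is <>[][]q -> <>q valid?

Frame correspondent (Sahlqvist): forall x forall y (xRy -> exists w (y R^2 w & xRw)) — i.e. a generalized confluence (Geach) condition.
F1: condition met.
F2: fails — w1Rw0 but no w with w0R²w and w1Rw.
F3: condition met.
F4: fails — aRd but no w with dR²w and aRw.

F1, F3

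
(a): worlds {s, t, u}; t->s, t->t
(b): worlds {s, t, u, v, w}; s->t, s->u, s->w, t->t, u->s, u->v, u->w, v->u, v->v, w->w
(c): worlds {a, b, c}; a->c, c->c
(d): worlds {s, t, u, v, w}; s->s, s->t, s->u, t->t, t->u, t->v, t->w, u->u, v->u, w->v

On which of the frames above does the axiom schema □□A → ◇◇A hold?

(b), (d)

Frame correspondent (Sahlqvist): ∀x ∃w (xR²w ∧ xR²w) — i.e. a generalized confluence (Geach) condition.
(a): fails — at s but no w with sR²w and sR²w.
(b): ✓.
(c): fails — at b but no w with bR²w and bR²w.
(d): ✓.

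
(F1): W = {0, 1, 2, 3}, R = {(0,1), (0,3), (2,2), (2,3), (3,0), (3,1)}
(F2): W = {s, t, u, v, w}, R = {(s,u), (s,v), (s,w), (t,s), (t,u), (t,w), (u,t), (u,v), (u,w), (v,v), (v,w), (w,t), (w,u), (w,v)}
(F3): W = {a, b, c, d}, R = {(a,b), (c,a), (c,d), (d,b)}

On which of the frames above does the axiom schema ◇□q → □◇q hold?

Frame correspondent (Sahlqvist): ∀x ∀y ∀z (Rxy ∧ Rxz → ∃w (Ryw ∧ Rzw)) — i.e. convergence.
(F1): fails — R01 and R01 but 1 and 1 have no common successor.
(F2): satisfies the condition.
(F3): fails — Rab and Rab but b and b have no common successor.
Valid on: (F2).

(F2)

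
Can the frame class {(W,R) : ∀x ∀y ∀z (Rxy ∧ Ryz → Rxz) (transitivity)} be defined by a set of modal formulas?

Yes: it is transitivity, defined by the 4 schema □q → □□q.
Suppose □q→□□q is valid. Take Rxy, Ryz and set V(q)={w : Rxw}. Then □q at x, so □□q at x, so □q at y, so q at z, i.e. Rxz.

Definable; □q → □□q defines it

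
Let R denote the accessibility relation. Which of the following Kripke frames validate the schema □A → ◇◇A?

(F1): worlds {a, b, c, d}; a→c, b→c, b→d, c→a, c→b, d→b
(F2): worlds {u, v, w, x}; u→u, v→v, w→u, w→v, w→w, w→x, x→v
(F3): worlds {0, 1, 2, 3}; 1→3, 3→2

Frame correspondent (Sahlqvist): ∀x ∃w (xRw ∧ xR²w) — i.e. a generalized confluence (Geach) condition.
(F1): fails — at a but no w with aRw and aR²w.
(F2): satisfies the condition.
(F3): fails — at 0 but no w with 0Rw and 0R²w.
Valid on: (F2).

(F2)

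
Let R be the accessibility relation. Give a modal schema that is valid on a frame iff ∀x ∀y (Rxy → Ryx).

p → □◇p

The condition is symmetry. The B schema p → □◇p defines it.
Suppose p→□◇p is valid. Take Rxy and set V(p)={x}. Then p at x, so □◇p at x, so ◇p at y, so some z with Ryz has p; z=x, i.e. Ryx.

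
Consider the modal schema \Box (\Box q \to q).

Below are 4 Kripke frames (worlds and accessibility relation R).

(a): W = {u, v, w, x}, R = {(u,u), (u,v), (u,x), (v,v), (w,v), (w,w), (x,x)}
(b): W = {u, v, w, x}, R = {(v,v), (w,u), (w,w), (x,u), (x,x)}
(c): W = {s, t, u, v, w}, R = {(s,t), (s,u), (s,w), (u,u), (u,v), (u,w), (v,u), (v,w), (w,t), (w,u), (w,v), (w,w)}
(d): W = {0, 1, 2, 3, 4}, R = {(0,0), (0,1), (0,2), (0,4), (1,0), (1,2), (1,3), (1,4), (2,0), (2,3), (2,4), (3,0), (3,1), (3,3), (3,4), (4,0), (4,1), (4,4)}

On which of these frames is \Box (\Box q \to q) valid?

(a)

Frame correspondent (Sahlqvist): \forall x \forall y (Rxy \to Ryy) — i.e. shift-reflexivity.
(a): satisfies the condition.
(b): fails — Rwu but not Ruu.
(c): fails — Ruv but not Rvv.
(d): fails — R02 but not R22.
Valid on: (a).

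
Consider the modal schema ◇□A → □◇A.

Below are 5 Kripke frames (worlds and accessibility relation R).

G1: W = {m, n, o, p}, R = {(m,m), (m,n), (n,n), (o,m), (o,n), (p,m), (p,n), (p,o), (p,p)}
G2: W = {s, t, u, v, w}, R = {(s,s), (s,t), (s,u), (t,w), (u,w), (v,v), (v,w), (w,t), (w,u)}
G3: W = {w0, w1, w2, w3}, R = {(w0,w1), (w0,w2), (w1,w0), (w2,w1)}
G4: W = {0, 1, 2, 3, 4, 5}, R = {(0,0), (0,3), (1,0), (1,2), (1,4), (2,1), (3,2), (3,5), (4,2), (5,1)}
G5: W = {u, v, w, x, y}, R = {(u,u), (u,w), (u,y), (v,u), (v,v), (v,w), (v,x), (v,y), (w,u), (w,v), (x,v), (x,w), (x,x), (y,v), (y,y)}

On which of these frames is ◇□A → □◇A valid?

G1, G5

Frame correspondent (Sahlqvist): ∀x ∀y ∀z (Rxy ∧ Rxz → ∃w (Ryw ∧ Rzw)) — i.e. convergence.
G1: condition met.
G2: fails — Rsu and Rss but u and s have no common successor.
G3: fails — Rw0w1 and Rw0w2 but w1 and w2 have no common successor.
G4: fails — R00 and R03 but 0 and 3 have no common successor.
G5: condition met.
Valid on: G1, G5.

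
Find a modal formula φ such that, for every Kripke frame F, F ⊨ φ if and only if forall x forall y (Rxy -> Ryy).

The condition is shift-reflexivity. The T□ schema □(□q → q) defines it.
Suppose □(□q→q) is valid. Take Rxy and set V(q)={w : Ryw}. Then at y, □q holds; since □(□q→q) at x, □q→q at y, so q at y, i.e. Ryy.

□(□q → q)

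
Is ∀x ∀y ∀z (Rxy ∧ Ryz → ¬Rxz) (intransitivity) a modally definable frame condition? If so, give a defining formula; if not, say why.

If a class were modally definable it would be closed under surjective bounded morphisms (Goldblatt–Thomason).
The 7-cycle (worlds s,t,u,v,w,x,y with s→t→u→v→w→x→y→s) is intransitive. Mapping every world to a single reflexive point • is a surjective bounded morphism; the reflexive point is not intransitive (R••∧R•• but R••).
Hence intransitivity is not modally definable.

Not definable by any modal formula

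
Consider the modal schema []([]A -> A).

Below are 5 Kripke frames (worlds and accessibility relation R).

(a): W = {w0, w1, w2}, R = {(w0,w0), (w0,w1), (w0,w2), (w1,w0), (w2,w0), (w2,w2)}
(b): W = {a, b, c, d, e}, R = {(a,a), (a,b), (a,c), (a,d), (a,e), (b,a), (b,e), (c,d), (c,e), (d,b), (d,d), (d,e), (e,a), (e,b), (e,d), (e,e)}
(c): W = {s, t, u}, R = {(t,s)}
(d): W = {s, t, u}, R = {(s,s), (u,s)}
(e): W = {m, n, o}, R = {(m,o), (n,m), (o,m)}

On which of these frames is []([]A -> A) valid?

(d)

This is the axiom for shift-reflexivity; its first-order frame correspondent is forall x forall y (Rxy -> Ryy).
(a): fails — Rw0w1 but not Rw1w1.
(b): fails — Reb but not Rbb.
(c): fails — Rts but not Rss.
(d): ✓.
(e): fails — Rnm but not Rmm.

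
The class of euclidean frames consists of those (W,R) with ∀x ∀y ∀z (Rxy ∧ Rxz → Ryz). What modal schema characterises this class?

The condition is the Euclidean property. The 5 schema ◇ψ → □◇ψ defines it.

◇ψ → □◇ψ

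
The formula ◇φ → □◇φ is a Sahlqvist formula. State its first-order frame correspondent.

Suppose ◇φ→□◇φ is valid. Take Rxy, Rxz and set V(φ)={y}. Then ◇φ at x, so □◇φ at x, so ◇φ at z, so some w with Rzw has φ; w=y, i.e. Rzy. By symmetry of the argument, Ryz.
Conversely, any frame satisfying ∀x ∀y ∀z (Rxy ∧ Rxz → Ryz) validates the schema.
So the correspondent is the Euclidean property.

the Euclidean property: ∀x ∀y ∀z (Rxy ∧ Rxz → Ryz)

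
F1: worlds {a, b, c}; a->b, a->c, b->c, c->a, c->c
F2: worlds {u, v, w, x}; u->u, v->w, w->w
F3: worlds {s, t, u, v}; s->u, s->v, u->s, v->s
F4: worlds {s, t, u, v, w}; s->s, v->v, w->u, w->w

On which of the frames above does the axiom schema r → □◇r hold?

F3

Frame correspondent (Sahlqvist): ∀x ∀y (Rxy → Ryx) — i.e. symmetry.
F1: fails — Rbc but not Rcb.
F2: fails — Rvw but not Rwv.
F3: satisfies the condition.
F4: fails — Rwu but not Ruw.
Valid on: F3.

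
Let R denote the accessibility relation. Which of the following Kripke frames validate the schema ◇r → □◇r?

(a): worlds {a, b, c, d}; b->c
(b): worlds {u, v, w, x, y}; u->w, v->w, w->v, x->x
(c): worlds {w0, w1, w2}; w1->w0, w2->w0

none

This is the axiom for the Euclidean property; its first-order frame correspondent is ∀x ∀y ∀z (Rxy ∧ Rxz → Ryz).
(a): fails — Rbc and Rbc but not Rcc.
(b): fails — Ruw and Ruw but not Rww.
(c): fails — Rw1w0 and Rw1w0 but not Rw0w0.
Valid on no frame.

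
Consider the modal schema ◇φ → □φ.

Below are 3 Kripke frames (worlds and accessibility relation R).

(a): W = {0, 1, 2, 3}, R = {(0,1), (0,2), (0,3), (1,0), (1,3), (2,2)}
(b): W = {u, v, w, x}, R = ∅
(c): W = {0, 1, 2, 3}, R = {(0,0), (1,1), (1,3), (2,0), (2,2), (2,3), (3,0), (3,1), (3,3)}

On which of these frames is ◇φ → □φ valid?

(b)

This is the axiom for partial functionality; its first-order frame correspondent is ∀x ∀y ∀z (Rxy ∧ Rxz → y = z).
(a): fails — 0 sees both 1 and 2.
(b): satisfies the condition.
(c): fails — 1 sees both 1 and 3.
Valid on: (b).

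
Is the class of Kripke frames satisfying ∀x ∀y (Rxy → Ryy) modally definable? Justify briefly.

Yes: it is shift-reflexivity, defined by the T□ schema □(□r → r).

Yes — defined by □(□r → r)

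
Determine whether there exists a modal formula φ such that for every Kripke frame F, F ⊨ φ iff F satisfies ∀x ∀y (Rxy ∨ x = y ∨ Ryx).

No — not modally definable

If a class were modally definable it would be closed under disjoint unions (Goldblatt–Thomason).
Take 3 disjoint single-world reflexive frames: each is trivially connected, but their disjoint union has 3 worlds with no edge between distinct components, so it is not connected.
So the class is not modally definable.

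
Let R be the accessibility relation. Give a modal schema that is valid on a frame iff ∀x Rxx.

The condition is reflexivity. The T schema □p → p defines it.

□p → p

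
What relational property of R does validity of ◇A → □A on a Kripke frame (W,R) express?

This schema is the CD axiom.
It corresponds to partial functionality: ∀x ∀y ∀z (Rxy ∧ Rxz → y = z).

Partial functionality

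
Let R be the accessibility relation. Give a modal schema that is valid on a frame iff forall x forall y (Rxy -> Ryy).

A defining formula is □(□ψ → ψ) (the T□ axiom).
Suppose □(□ψ→ψ) is valid. Take Rxy and set V(ψ)={w : Ryw}. Then at y, □ψ holds; since □(□ψ→ψ) at x, □ψ→ψ at y, so ψ at y, i.e. Ryy.

□(□ψ → ψ)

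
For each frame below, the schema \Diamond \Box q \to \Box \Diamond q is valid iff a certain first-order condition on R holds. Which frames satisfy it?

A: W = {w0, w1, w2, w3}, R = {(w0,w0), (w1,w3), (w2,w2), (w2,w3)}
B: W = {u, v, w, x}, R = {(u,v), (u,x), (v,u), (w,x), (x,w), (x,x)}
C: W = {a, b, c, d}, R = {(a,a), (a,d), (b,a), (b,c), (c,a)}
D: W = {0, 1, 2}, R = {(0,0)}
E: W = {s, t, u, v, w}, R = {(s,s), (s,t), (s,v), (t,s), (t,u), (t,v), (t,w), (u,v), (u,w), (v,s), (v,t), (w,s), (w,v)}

This is the axiom for convergence; its first-order frame correspondent is \forall x \forall y \forall z (Rxy \wedge Rxz \to \exists w (Ryw \wedge Rzw)).
A: fails — Rw1w3 and Rw1w3 but w3 and w3 have no common successor.
B: fails — Ruv and Rux but v and x have no common successor.
C: fails — Raa and Rad but a and d have no common successor.
D: condition met.
E: fails — Rtv and Rtu but v and u have no common successor.
Valid on: D.

D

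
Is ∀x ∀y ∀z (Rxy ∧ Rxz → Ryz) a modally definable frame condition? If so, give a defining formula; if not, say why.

The condition is the Euclidean property. A defining modal formula is ◇p → □◇p.
Suppose ◇p→□◇p is valid. Take Rxy, Rxz and set V(p)={y}. Then ◇p at x, so □◇p at x, so ◇p at z, so some w with Rzw has p; w=y, i.e. Rzy. By symmetry of the argument, Ryz.

Yes, by ◇p → □◇p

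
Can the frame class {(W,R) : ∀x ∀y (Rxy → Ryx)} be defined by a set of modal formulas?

Yes — defined by q → □◇q

This is a Sahlqvist condition; the B axiom q → □◇q defines it.
Suppose q→□◇q is valid. Take Rxy and set V(q)={x}. Then q at x, so □◇q at x, so ◇q at y, so some z with Ryz has q; z=x, i.e. Ryx.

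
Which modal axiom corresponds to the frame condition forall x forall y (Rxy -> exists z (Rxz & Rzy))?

A defining formula is □□q → □q (the C4 axiom).
Suppose □□q→□q is valid. Take Rxy and set V(q)={w : xR²w}. Then □□q at x, so □q at x, so q at y, i.e. ∃z(Rxz∧Rzy).

□□q → □q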